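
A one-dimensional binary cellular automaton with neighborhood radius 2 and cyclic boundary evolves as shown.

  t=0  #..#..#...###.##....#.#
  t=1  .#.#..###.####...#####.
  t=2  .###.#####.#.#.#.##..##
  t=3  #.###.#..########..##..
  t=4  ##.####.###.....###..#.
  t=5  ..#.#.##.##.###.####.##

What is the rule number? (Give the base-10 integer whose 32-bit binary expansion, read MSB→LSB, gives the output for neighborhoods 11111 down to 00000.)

  nb #####: next=.  (t=1,i=19, bit31=0)
  nb ####.: next=.  (t=1,i=12, bit30=0)
  nb ###.#: next=#  (t=0,i=12, bit29=1)
  nb ###..: next=#  (t=1,i=13, bit28=1)
  nb ##.##: next=#  (t=0,i=13, bit27=1)
  nb ##.#.: next=#  (t=2,i=10, bit26=1)
  nb ##..#: next=#  (t=0,i=1, bit25=1)
  nb ##...: next=.  (t=0,i=16, bit24=0)
  nb #.###: next=.  (t=1,i=10, bit23=0)
  nb #.##.: next=.  (t=0,i=14, bit22=0)
  nb #.#.#: next=#  (t=2,i=11, bit21=1)
  nb #.#..: next=#  (t=1,i=3, bit20=1)
  nb #..##: next=#  (t=1,i=5, bit19=1)
  nb #..#.: next=.  (t=0,i=2, bit18=0)
  nb #...#: next=#  (t=0,i=8, bit17=1)
  nb #....: next=#  (t=0,i=17, bit16=1)
  nb .####: next=#  (t=1,i=11, bit15=1)
  nb .###.: next=#  (t=0,i=11, bit14=1)
  nb .##.#: next=.  (t=2,i=22, bit13=0)
  nb .##..: next=.  (t=0,i=0, bit12=0)
  nb .#.##: next=#  (t=0,i=21, bit11=1)
  nb .#.#.: next=#  (t=1,i=2, bit10=1)
  nb .#..#: next=.  (t=0,i=4, bit9=0)
  nb .#...: next=#  (t=0,i=7, bit8=1)
  nb ..###: next=#  (t=0,i=10, bit7=1)
  nb ..##.: next=.  (t=2,i=21, bit6=0)
  nb ..#.#: next=#  (t=0,i=20, bit5=1)
  nb ..#..: next=#  (t=0,i=3, bit4=1)
  nb ...##: next=.  (t=0,i=9, bit3=0)
  nb ...#.: next=#  (t=0,i=19, bit2=1)
  nb ....#: next=#  (t=0,i=18, bit1=1)
  nb .....: next=#  (t=4,i=13, bit0=1)
  bits 00111110001110111100110110110111 = 1044106679

1044106679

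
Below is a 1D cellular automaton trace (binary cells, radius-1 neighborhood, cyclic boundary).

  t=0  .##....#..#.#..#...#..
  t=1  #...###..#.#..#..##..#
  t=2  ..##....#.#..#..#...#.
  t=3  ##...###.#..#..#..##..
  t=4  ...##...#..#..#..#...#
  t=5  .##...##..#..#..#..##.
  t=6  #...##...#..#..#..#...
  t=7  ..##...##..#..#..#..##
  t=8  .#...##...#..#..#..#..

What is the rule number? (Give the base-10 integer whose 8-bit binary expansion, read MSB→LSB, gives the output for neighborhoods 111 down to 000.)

  ### -> .   bit 7 = 0  t=1,i=5
  ##. -> .   bit 6 = 0  t=0,i=2
  #.# -> #   bit 5 = 1  t=0,i=11
  #.. -> .   bit 4 = 0  t=0,i=3
  .## -> .   bit 3 = 0  t=0,i=1
  .#. -> .   bit 2 = 0  t=0,i=7
  ..# -> #   bit 1 = 1  t=0,i=0
  ... -> #   bit 0 = 1  t=0,i=4
  bits 00100011 = 35

35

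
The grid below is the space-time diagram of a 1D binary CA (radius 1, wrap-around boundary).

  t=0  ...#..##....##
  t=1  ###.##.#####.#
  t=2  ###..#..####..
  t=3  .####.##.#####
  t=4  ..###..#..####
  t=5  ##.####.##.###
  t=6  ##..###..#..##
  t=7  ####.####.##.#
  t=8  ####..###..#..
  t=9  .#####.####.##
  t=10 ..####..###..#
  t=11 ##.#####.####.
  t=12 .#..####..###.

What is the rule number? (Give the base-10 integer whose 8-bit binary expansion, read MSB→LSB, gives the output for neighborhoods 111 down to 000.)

  nb ###: next=#  (t=1,i=0, bit7=1)
  nb ##.: next=#  (t=0,i=7, bit6=1)
  nb #.#: next=.  (t=1,i=3, bit5=0)
  nb #..: next=#  (t=0,i=0, bit4=1)
  nb .##: next=.  (t=0,i=6, bit3=0)
  nb .#.: next=.  (t=0,i=3, bit2=0)
  nb ..#: next=#  (t=0,i=2, bit1=1)
  nb ...: next=#  (t=0,i=1, bit0=1)
  bits 11010011 = 211

211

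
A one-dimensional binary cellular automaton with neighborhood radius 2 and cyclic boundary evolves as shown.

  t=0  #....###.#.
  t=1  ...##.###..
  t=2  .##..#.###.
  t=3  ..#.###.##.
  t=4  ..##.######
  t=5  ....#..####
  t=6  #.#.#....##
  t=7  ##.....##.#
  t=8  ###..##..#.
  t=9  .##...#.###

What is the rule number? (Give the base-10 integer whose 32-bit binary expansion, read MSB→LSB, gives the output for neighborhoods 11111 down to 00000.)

  nb #####: next=#  (t=4,i=7, bit31=1)
  nb ####.: next=#  (t=4,i=9, bit30=1)
  nb ###.#: next=#  (t=0,i=7, bit29=1)
  nb ###..: next=#  (t=1,i=8, bit28=1)
  nb ##.##: next=#  (t=1,i=5, bit27=1)
  nb ##.#.: next=#  (t=0,i=8, bit26=1)
  nb ##..#: next=.  (t=2,i=3, bit25=0)
  nb ##...: next=#  (t=1,i=9, bit24=1)
  nb #.###: next=.  (t=1,i=6, bit23=0)
  nb #.##.: next=#  (t=3,i=8, bit22=1)
  nb #.#.#: next=.  (t=0,i=9, bit21=0)
  nb #.#..: next=.  (t=0,i=0, bit20=0)
  nb #..##: next=.  (t=2,i=0, bit19=0)
  nb #..#.: next=#  (t=2,i=4, bit18=1)
  nb #...#: next=.  (t=3,i=0, bit17=0)
  nb #....: next=.  (t=0,i=2, bit16=0)
  nb .####: next=.  (t=4,i=6, bit15=0)
  nb .###.: next=#  (t=0,i=6, bit14=1)
  nb .##.#: next=.  (t=1,i=4, bit13=0)
  nb .##..: next=#  (t=2,i=2, bit12=1)
  nb .#.##: next=#  (t=2,i=6, bit11=1)
  nb .#.#.: next=.  (t=0,i=10, bit10=0)
  nb .#..#: next=.  (t=5,i=5, bit9=0)
  nb .#...: next=.  (t=0,i=1, bit8=0)
  nb ..###: next=.  (t=0,i=5, bit7=0)
  nb ..##.: next=.  (t=1,i=3, bit6=0)
  nb ..#.#: next=#  (t=2,i=5, bit5=1)
  nb ..#..: next=#  (t=5,i=4, bit4=1)
  nb ...##: next=#  (t=0,i=4, bit3=1)
  nb ...#.: next=.  (t=3,i=1, bit2=0)
  nb ....#: next=#  (t=0,i=3, bit1=1)
  nb .....: next=.  (t=1,i=0, bit0=0)
  bits 11111101010001000101100000111010 = 4249114682

4249114682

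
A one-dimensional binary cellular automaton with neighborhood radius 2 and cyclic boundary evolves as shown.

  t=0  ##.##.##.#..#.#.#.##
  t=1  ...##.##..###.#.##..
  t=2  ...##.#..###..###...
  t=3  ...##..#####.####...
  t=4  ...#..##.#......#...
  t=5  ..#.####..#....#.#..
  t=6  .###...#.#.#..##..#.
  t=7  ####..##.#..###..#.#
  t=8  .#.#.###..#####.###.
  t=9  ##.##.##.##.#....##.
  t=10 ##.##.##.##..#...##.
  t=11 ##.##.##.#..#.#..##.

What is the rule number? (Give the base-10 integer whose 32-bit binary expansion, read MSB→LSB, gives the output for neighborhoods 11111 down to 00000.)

  #####|#  b31=1 t=3,i=9
  ####.|.  b30=0 t=0,i=0
  ###.#|.  b29=0 t=0,i=1
  ###..|#  b28=1 t=2,i=11
  ##.##|.  b27=0 t=0,i=2
  ##.#.|.  b26=0 t=0,i=8
  ##..#|.  b25=0 t=1,i=8
  ##...|.  b24=0 t=1,i=18
  #.###|.  b23=0 t=0,i=18
  #.##.|#  b22=1 t=0,i=3
  #.#.#|#  b21=1 t=0,i=14
  #.#..|.  b20=0 t=0,i=9
  #..##|#  b19=1 t=1,i=9
  #..#.|#  b18=1 t=0,i=11
  #...#|.  b17=0 t=6,i=5
  #....|.  b16=0 t=1,i=19
  .####|.  b15=0 t=0,i=19
  .###.|#  b14=1 t=1,i=11
  .##.#|#  b13=1 t=0,i=4
  .##..|.  b12=0 t=1,i=7
  .#.##|#  b11=1 t=0,i=17
  .#.#.|.  b10=0 t=0,i=13
  .#..#|#  b9=1 t=0,i=10
  .#...|#  b8=1 t=4,i=10
  ..###|#  b7=1 t=1,i=10
  ..##.|#  b6=1 t=1,i=3
  ..#.#|#  b5=1 t=0,i=12
  ..#..|.  b4=0 t=4,i=3
  ...##|.  b3=0 t=1,i=2
  ...#.|#  b2=1 t=4,i=2
  ....#|.  b1=0 t=1,i=1
  .....|.  b0=0 t=1,i=0
  bits 10010000011011000110101111100100 = 2423024612

2423024612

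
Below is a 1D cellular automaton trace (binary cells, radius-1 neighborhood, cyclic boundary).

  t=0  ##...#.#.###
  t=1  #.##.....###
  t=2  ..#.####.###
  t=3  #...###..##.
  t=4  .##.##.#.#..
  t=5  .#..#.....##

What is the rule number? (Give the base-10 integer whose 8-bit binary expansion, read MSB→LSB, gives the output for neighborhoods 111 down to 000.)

153

  nb ###: next=#  (t=0,i=0, bit7=1)
  nb ##.: next=.  (t=0,i=1, bit6=0)
  nb #.#: next=.  (t=0,i=6, bit5=0)
  nb #..: next=#  (t=0,i=2, bit4=1)
  nb .##: next=#  (t=0,i=9, bit3=1)
  nb .#.: next=.  (t=0,i=5, bit2=0)
  nb ..#: next=.  (t=0,i=4, bit1=0)
  nb ...: next=#  (t=0,i=3, bit0=1)
  bits 10011001 = 153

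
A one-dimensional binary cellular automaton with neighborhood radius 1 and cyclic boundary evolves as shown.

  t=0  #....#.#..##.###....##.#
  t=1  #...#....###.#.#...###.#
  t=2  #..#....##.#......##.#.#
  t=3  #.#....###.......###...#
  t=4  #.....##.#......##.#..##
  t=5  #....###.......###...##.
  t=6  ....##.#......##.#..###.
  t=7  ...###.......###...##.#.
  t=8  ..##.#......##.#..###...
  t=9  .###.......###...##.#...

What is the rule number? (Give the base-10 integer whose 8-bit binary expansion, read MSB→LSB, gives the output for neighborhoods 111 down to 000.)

  nb ###: next=.  (t=0,i=14, bit7=0)
  nb ##.: next=#  (t=0,i=0, bit6=1)
  nb #.#: next=.  (t=0,i=6, bit5=0)
  nb #..: next=.  (t=0,i=1, bit4=0)
  nb .##: next=#  (t=0,i=10, bit3=1)
  nb .#.: next=.  (t=0,i=5, bit2=0)
  nb ..#: next=#  (t=0,i=4, bit1=1)
  nb ...: next=.  (t=0,i=2, bit0=0)
  bits 01001010 = 74

74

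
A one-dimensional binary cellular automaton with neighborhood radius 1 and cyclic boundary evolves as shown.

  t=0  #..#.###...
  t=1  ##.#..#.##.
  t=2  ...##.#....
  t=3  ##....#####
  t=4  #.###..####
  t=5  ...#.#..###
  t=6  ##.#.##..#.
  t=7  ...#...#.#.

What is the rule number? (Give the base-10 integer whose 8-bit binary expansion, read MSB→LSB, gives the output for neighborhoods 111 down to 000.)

149

  [7] ### => #  t=0,i=6
  [6] ##. => .  t=0,i=7
  [5] #.# => .  t=0,i=4
  [4] #.. => #  t=0,i=1
  [3] .## => .  t=0,i=5
  [2] .#. => #  t=0,i=0
  [1] ..# => .  t=0,i=2
  [0] ... => #  t=0,i=9
  bits 10010101 = 149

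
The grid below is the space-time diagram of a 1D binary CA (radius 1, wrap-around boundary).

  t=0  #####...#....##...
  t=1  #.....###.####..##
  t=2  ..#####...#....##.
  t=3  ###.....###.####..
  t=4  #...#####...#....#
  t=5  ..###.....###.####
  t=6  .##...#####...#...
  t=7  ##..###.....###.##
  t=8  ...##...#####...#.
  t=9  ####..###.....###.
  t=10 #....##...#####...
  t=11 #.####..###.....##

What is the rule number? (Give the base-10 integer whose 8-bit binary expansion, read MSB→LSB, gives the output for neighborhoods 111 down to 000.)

15

  nb ###: next=.  (t=0,i=1, bit7=0)
  nb ##.: next=.  (t=0,i=4, bit6=0)
  nb #.#: next=.  (t=1,i=9, bit5=0)
  nb #..: next=.  (t=0,i=5, bit4=0)
  nb .##: next=#  (t=0,i=0, bit3=1)
  nb .#.: next=#  (t=0,i=8, bit2=1)
  nb ..#: next=#  (t=0,i=7, bit1=1)
  nb ...: next=#  (t=0,i=6, bit0=1)
  bits 00001111 = 15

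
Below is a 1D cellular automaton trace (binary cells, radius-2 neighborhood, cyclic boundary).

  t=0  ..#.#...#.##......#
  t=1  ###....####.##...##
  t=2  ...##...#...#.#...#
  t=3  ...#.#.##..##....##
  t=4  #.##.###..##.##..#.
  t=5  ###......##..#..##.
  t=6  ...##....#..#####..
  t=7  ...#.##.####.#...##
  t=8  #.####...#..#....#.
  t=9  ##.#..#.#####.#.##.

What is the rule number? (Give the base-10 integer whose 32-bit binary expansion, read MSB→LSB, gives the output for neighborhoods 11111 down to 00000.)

91064948

  #####|.  b31=0 t=1,i=0
  ####.|.  b30=0 t=1,i=1
  ###.#|.  b29=0 t=1,i=10
  ###..|.  b28=0 t=1,i=2
  ##.##|.  b27=0 t=1,i=11
  ##.#.|#  b26=1 t=7,i=12
  ##..#|.  b25=0 t=3,i=9
  ##...|#  b24=1 t=0,i=12
  #.###|.  b23=0 t=4,i=5
  #.##.|#  b22=1 t=0,i=10
  #.#.#|#  b21=1 t=3,i=5
  #.#..|.  b20=0 t=0,i=4
  #..##|#  b19=1 t=3,i=10
  #..#.|#  b18=1 t=0,i=1
  #...#|.  b17=0 t=0,i=6
  #....|#  b16=1 t=0,i=13
  .####|#  b15=1 t=1,i=8
  .###.|.  b14=0 t=4,i=6
  .##.#|.  b13=0 t=4,i=3
  .##..|.  b12=0 t=0,i=11
  .#.##|#  b11=1 t=0,i=9
  .#.#.|.  b10=0 t=0,i=3
  .#..#|#  b9=1 t=0,i=0
  .#...|.  b8=0 t=0,i=5
  ..###|.  b7=0 t=1,i=7
  ..##.|#  b6=1 t=2,i=3
  ..#.#|#  b5=1 t=0,i=2
  ..#..|#  b4=1 t=0,i=18
  ...##|.  b3=0 t=1,i=6
  ...#.|#  b2=1 t=0,i=7
  ....#|.  b1=0 t=0,i=16
  .....|.  b0=0 t=0,i=14
  bits 00000101011011011000101001110100 = 91064948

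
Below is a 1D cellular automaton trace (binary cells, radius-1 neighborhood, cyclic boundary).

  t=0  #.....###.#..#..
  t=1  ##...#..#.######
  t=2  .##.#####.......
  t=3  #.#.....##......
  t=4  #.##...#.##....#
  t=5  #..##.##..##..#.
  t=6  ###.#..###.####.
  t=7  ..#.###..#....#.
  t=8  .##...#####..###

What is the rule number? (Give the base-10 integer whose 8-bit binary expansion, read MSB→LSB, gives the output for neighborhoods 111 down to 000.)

86

  ###|.  b7=0 t=0,i=7
  ##.|#  b6=1 t=0,i=8
  #.#|.  b5=0 t=0,i=9
  #..|#  b4=1 t=0,i=1
  .##|.  b3=0 t=0,i=6
  .#.|#  b2=1 t=0,i=0
  ..#|#  b1=1 t=0,i=5
  ...|.  b0=0 t=0,i=2
  bits 01010110 = 86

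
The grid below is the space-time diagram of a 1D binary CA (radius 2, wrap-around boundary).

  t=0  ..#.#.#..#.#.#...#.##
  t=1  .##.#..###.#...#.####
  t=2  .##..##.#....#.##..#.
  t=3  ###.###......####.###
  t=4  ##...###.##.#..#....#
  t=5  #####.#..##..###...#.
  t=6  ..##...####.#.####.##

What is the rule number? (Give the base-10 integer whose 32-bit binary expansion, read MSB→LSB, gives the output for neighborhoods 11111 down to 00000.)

  #####|#  b31=1 t=3,i=0
  ####.|#  b30=1 t=1,i=19
  ###.#|.  b29=0 t=1,i=9
  ###..|#  b28=1 t=3,i=6
  ##.##|.  b27=0 t=1,i=0
  ##.#.|.  b26=0 t=1,i=3
  ##..#|.  b25=0 t=0,i=0
  ##...|#  b24=1 t=3,i=7
  #.###|.  b23=0 t=1,i=17
  #.##.|#  b22=1 t=0,i=19
  #.#.#|#  b21=1 t=0,i=4
  #.#..|.  b20=0 t=0,i=6
  #..##|#  b19=1 t=1,i=6
  #..#.|#  b18=1 t=0,i=1
  #...#|#  b17=1 t=0,i=15
  #....|.  b16=0 t=2,i=10
  .####|.  b15=0 t=1,i=18
  .###.|#  b14=1 t=1,i=8
  .##.#|#  b13=1 t=1,i=2
  .##..|#  b12=1 t=0,i=20
  .#.##|#  b11=1 t=0,i=18
  .#.#.|.  b10=0 t=0,i=3
  .#..#|#  b9=1 t=0,i=7
  .#...|.  b8=0 t=0,i=14
  ..###|.  b7=0 t=1,i=7
  ..##.|#  b6=1 t=2,i=1
  ..#.#|#  b5=1 t=0,i=2
  ..#..|#  b4=1 t=2,i=19
  ...##|#  b3=1 t=3,i=12
  ...#.|.  b2=0 t=0,i=16
  ....#|.  b1=0 t=2,i=11
  .....|#  b0=1 t=3,i=9
  bits 11010001011011100111101001111001 = 3513678457

3513678457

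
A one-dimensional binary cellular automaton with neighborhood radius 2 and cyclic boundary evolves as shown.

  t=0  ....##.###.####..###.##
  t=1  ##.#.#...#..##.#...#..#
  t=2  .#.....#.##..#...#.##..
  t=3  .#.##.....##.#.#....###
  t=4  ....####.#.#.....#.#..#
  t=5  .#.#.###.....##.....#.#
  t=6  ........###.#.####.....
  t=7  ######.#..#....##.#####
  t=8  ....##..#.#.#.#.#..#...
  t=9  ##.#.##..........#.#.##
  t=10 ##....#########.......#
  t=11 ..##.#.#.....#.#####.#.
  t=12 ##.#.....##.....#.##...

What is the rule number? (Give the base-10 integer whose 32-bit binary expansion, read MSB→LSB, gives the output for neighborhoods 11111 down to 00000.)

  nb #####: next=.  (t=7,i=0, bit31=0)
  nb ####.: next=#  (t=0,i=13, bit30=1)
  nb ###.#: next=#  (t=0,i=9, bit29=1)
  nb ###..: next=.  (t=0,i=14, bit28=0)
  nb ##.##: next=.  (t=0,i=6, bit27=0)
  nb ##.#.: next=.  (t=1,i=2, bit26=0)
  nb ##..#: next=#  (t=0,i=15, bit25=1)
  nb ##...: next=#  (t=0,i=0, bit24=1)
  nb #.###: next=.  (t=0,i=7, bit23=0)
  nb #.##.: next=.  (t=0,i=21, bit22=0)
  nb #.#.#: next=.  (t=1,i=3, bit21=0)
  nb #.#..: next=.  (t=1,i=5, bit20=0)
  nb #..##: next=.  (t=0,i=16, bit19=0)
  nb #..#.: next=.  (t=2,i=12, bit18=0)
  nb #...#: next=#  (t=1,i=7, bit17=1)
  nb #....: next=#  (t=0,i=1, bit16=1)
  nb .####: next=#  (t=0,i=12, bit15=1)
  nb .###.: next=.  (t=0,i=8, bit14=0)
  nb .##.#: next=#  (t=0,i=5, bit13=1)
  nb .##..: next=#  (t=0,i=22, bit12=1)
  nb .#.##: next=.  (t=2,i=8, bit11=0)
  nb .#.#.: next=.  (t=1,i=4, bit10=0)
  nb .#..#: next=#  (t=1,i=10, bit9=1)
  nb .#...: next=.  (t=1,i=6, bit8=0)
  nb ..###: next=.  (t=0,i=17, bit7=0)
  nb ..##.: next=.  (t=0,i=4, bit6=0)
  nb ..#.#: next=.  (t=2,i=7, bit5=0)
  nb ..#..: next=#  (t=1,i=9, bit4=1)
  nb ...##: next=#  (t=0,i=3, bit3=1)
  nb ...#.: next=.  (t=1,i=8, bit2=0)
  nb ....#: next=.  (t=0,i=2, bit1=0)
  nb .....: next=#  (t=2,i=4, bit0=1)
  bits 01100011000000111011001000011001 = 1661186585

1661186585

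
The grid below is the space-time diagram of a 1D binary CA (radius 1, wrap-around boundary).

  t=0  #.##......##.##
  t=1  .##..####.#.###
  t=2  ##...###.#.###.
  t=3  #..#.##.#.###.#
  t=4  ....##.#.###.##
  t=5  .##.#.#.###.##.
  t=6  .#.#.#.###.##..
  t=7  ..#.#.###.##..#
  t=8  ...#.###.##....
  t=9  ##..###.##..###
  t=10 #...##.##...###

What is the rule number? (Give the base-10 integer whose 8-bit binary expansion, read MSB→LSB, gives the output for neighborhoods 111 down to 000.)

169

  ### -> #   bit 7 = 1  t=0,i=14
  ##. -> .   bit 6 = 0  t=0,i=0
  #.# -> #   bit 5 = 1  t=0,i=1
  #.. -> .   bit 4 = 0  t=0,i=4
  .## -> #   bit 3 = 1  t=0,i=2
  .#. -> .   bit 2 = 0  t=1,i=10
  ..# -> .   bit 1 = 0  t=0,i=9
  ... -> #   bit 0 = 1  t=0,i=5
  bits 10101001 = 169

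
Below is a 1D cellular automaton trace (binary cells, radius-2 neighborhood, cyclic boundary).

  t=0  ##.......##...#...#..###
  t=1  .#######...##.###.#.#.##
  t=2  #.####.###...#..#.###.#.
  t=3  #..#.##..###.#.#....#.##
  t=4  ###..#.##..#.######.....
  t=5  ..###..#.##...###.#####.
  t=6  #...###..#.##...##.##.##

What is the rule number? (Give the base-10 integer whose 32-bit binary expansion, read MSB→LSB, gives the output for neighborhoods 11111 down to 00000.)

  ##### -> #   bit 31 = 1  t=0,i=23
  ####. -> .   bit 30 = 0  t=0,i=0
  ###.# -> #   bit 29 = 1  t=1,i=16
  ###.. -> #   bit 28 = 1  t=0,i=1
  ##.## -> #   bit 27 = 1  t=1,i=0
  ##.#. -> .   bit 26 = 0  t=1,i=17
  ##..# -> #   bit 25 = 1  t=3,i=1
  ##... -> #   bit 24 = 1  t=0,i=2
  #.### -> .   bit 23 = 0  t=1,i=1
  #.##. -> #   bit 22 = 1  t=1,i=22
  #.#.# -> #   bit 21 = 1  t=1,i=18
  #.#.. -> #   bit 20 = 1  t=3,i=15
  #..## -> #   bit 19 = 1  t=0,i=20
  #..#. -> #   bit 18 = 1  t=2,i=15
  #...# -> #   bit 17 = 1  t=0,i=12
  #.... -> #   bit 16 = 1  t=0,i=3
  .#### -> #   bit 15 = 1  t=0,i=22
  .###. -> .   bit 14 = 0  t=1,i=15
  .##.# -> .   bit 13 = 0  t=1,i=12
  .##.. -> .   bit 12 = 0  t=0,i=10
  .#.## -> .   bit 11 = 0  t=1,i=21
  .#.#. -> #   bit 10 = 1  t=1,i=19
  .#..# -> .   bit 9 = 0  t=0,i=19
  .#... -> #   bit 8 = 1  t=0,i=15
  ..### -> .   bit 7 = 0  t=0,i=21
  ..##. -> .   bit 6 = 0  t=0,i=9
  ..#.# -> .   bit 5 = 0  t=2,i=16
  ..#.. -> #   bit 4 = 1  t=0,i=14
  ...## -> .   bit 3 = 0  t=0,i=8
  ...#. -> .   bit 2 = 0  t=0,i=13
  ....# -> #   bit 1 = 1  t=0,i=7
  ..... -> #   bit 0 = 1  t=0,i=4
  bits 10111011011111111000010100010011 = 3145696531

3145696531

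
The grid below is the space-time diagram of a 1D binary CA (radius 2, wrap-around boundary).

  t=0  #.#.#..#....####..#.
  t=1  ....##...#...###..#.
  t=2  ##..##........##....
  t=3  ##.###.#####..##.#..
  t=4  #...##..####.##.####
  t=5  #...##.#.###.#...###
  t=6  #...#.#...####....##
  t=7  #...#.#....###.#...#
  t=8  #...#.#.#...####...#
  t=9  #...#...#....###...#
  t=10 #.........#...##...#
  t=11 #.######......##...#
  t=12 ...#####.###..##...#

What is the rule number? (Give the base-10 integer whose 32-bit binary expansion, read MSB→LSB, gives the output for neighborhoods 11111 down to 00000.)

  ##### -> #   bit 31 = 1  t=3,i=9
  ####. -> #   bit 30 = 1  t=0,i=14
  ###.# -> #   bit 29 = 1  t=3,i=5
  ###.. -> #   bit 28 = 1  t=0,i=15
  ##.## -> .   bit 27 = 0  t=3,i=2
  ##.#. -> #   bit 26 = 1  t=3,i=16
  ##..# -> .   bit 25 = 0  t=0,i=16
  ##... -> .   bit 24 = 0  t=1,i=6
  #.### -> .   bit 23 = 0  t=3,i=3
  #.##. -> #   bit 22 = 1  t=4,i=13
  #.#.# -> .   bit 21 = 0  t=0,i=0
  #.#.. -> #   bit 20 = 1  t=0,i=4
  #..## -> #   bit 19 = 1  t=2,i=3
  #..#. -> .   bit 18 = 0  t=0,i=6
  #...# -> .   bit 17 = 0  t=1,i=7
  #.... -> #   bit 16 = 1  t=0,i=9
  .#### -> #   bit 15 = 1  t=0,i=13
  .###. -> #   bit 14 = 1  t=1,i=14
  .##.# -> .   bit 13 = 0  t=3,i=1
  .##.. -> #   bit 12 = 1  t=1,i=5
  .#.## -> .   bit 11 = 0  t=5,i=8
  .#.#. -> .   bit 10 = 0  t=0,i=1
  .#..# -> #   bit 9 = 1  t=0,i=5
  .#... -> .   bit 8 = 0  t=0,i=8
  ..### -> .   bit 7 = 0  t=0,i=12
  ..##. -> #   bit 6 = 1  t=1,i=4
  ..#.# -> #   bit 5 = 1  t=0,i=18
  ..#.. -> .   bit 4 = 0  t=0,i=7
  ...## -> .   bit 3 = 0  t=0,i=11
  ...#. -> .   bit 2 = 0  t=1,i=8
  ....# -> .   bit 1 = 0  t=0,i=10
  ..... -> #   bit 0 = 1  t=1,i=1
  bits 11110100010110011101001001100001 = 4099527265

4099527265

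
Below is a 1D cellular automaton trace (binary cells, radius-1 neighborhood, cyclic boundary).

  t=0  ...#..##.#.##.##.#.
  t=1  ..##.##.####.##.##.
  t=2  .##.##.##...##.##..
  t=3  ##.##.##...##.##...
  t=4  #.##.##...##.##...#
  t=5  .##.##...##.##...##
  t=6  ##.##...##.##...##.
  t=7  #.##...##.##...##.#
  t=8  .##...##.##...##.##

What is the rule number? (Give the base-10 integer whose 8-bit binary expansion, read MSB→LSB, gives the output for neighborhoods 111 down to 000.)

46

  ###|.  b7=0 t=1,i=9
  ##.|.  b6=0 t=0,i=7
  #.#|#  b5=1 t=0,i=8
  #..|.  b4=0 t=0,i=4
  .##|#  b3=1 t=0,i=6
  .#.|#  b2=1 t=0,i=3
  ..#|#  b1=1 t=0,i=2
  ...|.  b0=0 t=0,i=0
  bits 00101110 = 46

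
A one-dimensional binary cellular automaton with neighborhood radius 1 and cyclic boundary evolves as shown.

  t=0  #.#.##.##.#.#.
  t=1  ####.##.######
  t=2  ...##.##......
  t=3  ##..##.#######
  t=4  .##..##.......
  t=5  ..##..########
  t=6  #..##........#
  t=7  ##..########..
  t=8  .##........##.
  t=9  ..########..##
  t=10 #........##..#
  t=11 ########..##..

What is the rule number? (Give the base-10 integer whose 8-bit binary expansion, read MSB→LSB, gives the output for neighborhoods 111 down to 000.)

  [7] ### => .  t=1,i=0
  [6] ##. => #  t=0,i=5
  [5] #.# => #  t=0,i=1
  [4] #.. => #  t=2,i=8
  [3] .## => .  t=0,i=4
  [2] .#. => #  t=0,i=0
  [1] ..# => .  t=2,i=2
  [0] ... => #  t=2,i=0
  bits 01110101 = 117

117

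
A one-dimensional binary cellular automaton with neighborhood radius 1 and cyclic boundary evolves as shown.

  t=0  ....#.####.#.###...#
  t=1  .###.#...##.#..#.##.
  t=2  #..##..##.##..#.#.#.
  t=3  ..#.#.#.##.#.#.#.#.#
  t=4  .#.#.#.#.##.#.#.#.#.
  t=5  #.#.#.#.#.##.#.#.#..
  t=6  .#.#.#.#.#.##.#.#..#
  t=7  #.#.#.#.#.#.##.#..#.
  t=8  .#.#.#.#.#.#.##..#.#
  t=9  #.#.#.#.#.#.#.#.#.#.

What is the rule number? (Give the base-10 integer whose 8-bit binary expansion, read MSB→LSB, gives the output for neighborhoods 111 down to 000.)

99

  ###|.  b7=0 t=0,i=7
  ##.|#  b6=1 t=0,i=9
  #.#|#  b5=1 t=0,i=5
  #..|.  b4=0 t=0,i=0
  .##|.  b3=0 t=0,i=6
  .#.|.  b2=0 t=0,i=4
  ..#|#  b1=1 t=0,i=3
  ...|#  b0=1 t=0,i=1
  bits 01100011 = 99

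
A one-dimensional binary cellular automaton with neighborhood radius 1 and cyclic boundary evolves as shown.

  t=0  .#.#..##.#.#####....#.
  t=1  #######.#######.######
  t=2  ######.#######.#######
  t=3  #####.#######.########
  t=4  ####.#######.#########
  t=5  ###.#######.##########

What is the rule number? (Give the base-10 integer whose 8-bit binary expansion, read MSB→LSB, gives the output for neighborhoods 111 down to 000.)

191

  [7] ### => #  t=0,i=12
  [6] ##. => .  t=0,i=7
  [5] #.# => #  t=0,i=2
  [4] #.. => #  t=0,i=4
  [3] .## => #  t=0,i=6
  [2] .#. => #  t=0,i=1
  [1] ..# => #  t=0,i=0
  [0] ... => #  t=0,i=17
  bits 10111111 = 191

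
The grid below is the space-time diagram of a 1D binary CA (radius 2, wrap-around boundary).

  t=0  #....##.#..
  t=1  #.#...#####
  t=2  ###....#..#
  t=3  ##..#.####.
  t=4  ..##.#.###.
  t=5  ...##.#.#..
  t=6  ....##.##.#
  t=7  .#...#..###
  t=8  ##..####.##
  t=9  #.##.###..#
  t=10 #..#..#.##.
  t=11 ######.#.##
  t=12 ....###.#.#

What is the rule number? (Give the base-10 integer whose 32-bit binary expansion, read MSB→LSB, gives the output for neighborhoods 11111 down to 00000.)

  ##### -> .   bit 31 = 0  t=1,i=8
  ####. -> #   bit 30 = 1  t=1,i=10
  ###.# -> #   bit 29 = 1  t=1,i=0
  ###.. -> .   bit 28 = 0  t=2,i=2
  ##.## -> .   bit 27 = 0  t=3,i=10
  ##.#. -> #   bit 26 = 1  t=0,i=7
  ##..# -> #   bit 25 = 1  t=3,i=2
  ##... -> .   bit 24 = 0  t=2,i=3
  #.### -> .   bit 23 = 0  t=3,i=6
  #.##. -> .   bit 22 = 0  t=3,i=0
  #.#.# -> .   bit 21 = 0  t=4,i=5
  #.#.. -> #   bit 20 = 1  t=0,i=8
  #..## -> #   bit 19 = 1  t=2,i=9
  #..#. -> #   bit 18 = 1  t=0,i=10
  #...# -> .   bit 17 = 0  t=1,i=4
  #.... -> #   bit 16 = 1  t=0,i=2
  .#### -> #   bit 15 = 1  t=1,i=7
  .###. -> #   bit 14 = 1  t=4,i=8
  .##.# -> #   bit 13 = 1  t=0,i=6
  .##.. -> .   bit 12 = 0  t=3,i=1
  .#.## -> #   bit 11 = 1  t=3,i=5
  .#.#. -> #   bit 10 = 1  t=5,i=7
  .#..# -> #   bit 9 = 1  t=0,i=9
  .#... -> .   bit 8 = 0  t=0,i=1
  ..### -> .   bit 7 = 0  t=1,i=6
  ..##. -> .   bit 6 = 0  t=0,i=5
  ..#.# -> .   bit 5 = 0  t=3,i=4
  ..#.. -> #   bit 4 = 1  t=0,i=0
  ...## -> .   bit 3 = 0  t=0,i=4
  ...#. -> #   bit 2 = 1  t=2,i=6
  ....# -> .   bit 1 = 0  t=0,i=3
  ..... -> .   bit 0 = 0  t=5,i=0
  bits 01100110000111011110111000010100 = 1713237524

1713237524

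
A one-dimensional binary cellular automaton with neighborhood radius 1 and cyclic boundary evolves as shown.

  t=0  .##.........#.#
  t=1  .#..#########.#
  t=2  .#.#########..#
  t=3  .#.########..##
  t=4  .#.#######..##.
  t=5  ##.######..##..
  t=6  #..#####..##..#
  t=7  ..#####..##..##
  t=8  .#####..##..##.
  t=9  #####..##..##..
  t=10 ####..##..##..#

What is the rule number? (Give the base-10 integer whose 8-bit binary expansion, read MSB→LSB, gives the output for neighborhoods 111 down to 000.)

143

  nb ###: next=#  (t=1,i=5, bit7=1)
  nb ##.: next=.  (t=0,i=2, bit6=0)
  nb #.#: next=.  (t=0,i=0, bit5=0)
  nb #..: next=.  (t=0,i=3, bit4=0)
  nb .##: next=#  (t=0,i=1, bit3=1)
  nb .#.: next=#  (t=0,i=12, bit2=1)
  nb ..#: next=#  (t=0,i=11, bit1=1)
  nb ...: next=#  (t=0,i=4, bit0=1)
  bits 10001111 = 143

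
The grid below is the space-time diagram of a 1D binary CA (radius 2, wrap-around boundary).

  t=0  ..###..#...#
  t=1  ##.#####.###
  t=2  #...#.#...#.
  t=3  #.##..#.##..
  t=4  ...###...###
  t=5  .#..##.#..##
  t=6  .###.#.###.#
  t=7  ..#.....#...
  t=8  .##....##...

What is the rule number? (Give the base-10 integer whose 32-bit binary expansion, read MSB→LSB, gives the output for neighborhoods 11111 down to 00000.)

1377759764

  ##### -> .   bit 31 = 0  t=1,i=5
  ####. -> #   bit 30 = 1  t=1,i=0
  ###.# -> .   bit 29 = 0  t=1,i=1
  ###.. -> #   bit 28 = 1  t=0,i=4
  ##.## -> .   bit 27 = 0  t=1,i=2
  ##.#. -> .   bit 26 = 0  t=5,i=0
  ##..# -> #   bit 25 = 1  t=0,i=5
  ##... -> .   bit 24 = 0  t=4,i=0
  #.### -> .   bit 23 = 0  t=1,i=3
  #.##. -> .   bit 22 = 0  t=3,i=2
  #.#.# -> .   bit 21 = 0  t=6,i=5
  #.#.. -> #   bit 20 = 1  t=2,i=0
  #..## -> #   bit 19 = 1  t=0,i=1
  #..#. -> #   bit 18 = 1  t=0,i=6
  #...# -> #   bit 17 = 1  t=0,i=9
  #.... -> .   bit 16 = 0  t=7,i=4
  .#### -> #   bit 15 = 1  t=1,i=4
  .###. -> #   bit 14 = 1  t=0,i=3
  .##.# -> #   bit 13 = 1  t=5,i=5
  .##.. -> #   bit 12 = 1  t=3,i=3
  .#.## -> .   bit 11 = 0  t=3,i=1
  .#.#. -> .   bit 10 = 0  t=2,i=5
  .#..# -> #   bit 9 = 1  t=0,i=0
  .#... -> .   bit 8 = 0  t=0,i=8
  ..### -> .   bit 7 = 0  t=0,i=2
  ..##. -> .   bit 6 = 0  t=5,i=4
  ..#.# -> .   bit 5 = 0  t=2,i=4
  ..#.. -> #   bit 4 = 1  t=0,i=7
  ...## -> .   bit 3 = 0  t=4,i=2
  ...#. -> #   bit 2 = 1  t=0,i=10
  ....# -> .   bit 1 = 0  t=7,i=0
  ..... -> .   bit 0 = 0  t=7,i=5
  bits 01010010000111101111001000010100 = 1377759764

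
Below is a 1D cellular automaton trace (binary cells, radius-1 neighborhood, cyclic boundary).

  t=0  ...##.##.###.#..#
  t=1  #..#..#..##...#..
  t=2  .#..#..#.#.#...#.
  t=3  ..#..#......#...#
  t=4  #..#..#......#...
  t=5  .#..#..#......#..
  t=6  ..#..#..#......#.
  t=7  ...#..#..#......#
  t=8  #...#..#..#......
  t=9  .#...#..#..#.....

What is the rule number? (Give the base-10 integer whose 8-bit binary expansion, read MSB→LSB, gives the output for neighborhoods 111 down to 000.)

  nb ###: next=#  (t=0,i=10, bit7=1)
  nb ##.: next=.  (t=0,i=4, bit6=0)
  nb #.#: next=.  (t=0,i=5, bit5=0)
  nb #..: next=#  (t=0,i=0, bit4=1)
  nb .##: next=#  (t=0,i=3, bit3=1)
  nb .#.: next=.  (t=0,i=13, bit2=0)
  nb ..#: next=.  (t=0,i=2, bit1=0)
  nb ...: next=.  (t=0,i=1, bit0=0)
  bits 10011000 = 152

152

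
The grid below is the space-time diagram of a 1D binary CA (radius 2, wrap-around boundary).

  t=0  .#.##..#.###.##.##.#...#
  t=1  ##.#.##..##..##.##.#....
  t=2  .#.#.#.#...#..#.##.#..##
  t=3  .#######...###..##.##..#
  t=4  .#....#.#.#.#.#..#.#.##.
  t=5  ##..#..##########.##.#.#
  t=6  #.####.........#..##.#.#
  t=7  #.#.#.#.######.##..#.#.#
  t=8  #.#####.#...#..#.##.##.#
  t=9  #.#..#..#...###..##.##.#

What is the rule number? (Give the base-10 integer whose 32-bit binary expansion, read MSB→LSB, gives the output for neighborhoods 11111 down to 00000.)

  #####|.  b31=0 t=3,i=3
  ####.|#  b30=1 t=3,i=6
  ###.#|.  b29=0 t=0,i=11
  ###..|.  b28=0 t=3,i=7
  ##.##|.  b27=0 t=0,i=12
  ##.#.|.  b26=0 t=0,i=18
  ##..#|#  b25=1 t=0,i=5
  ##...|#  b24=1 t=3,i=8
  #.###|#  b23=1 t=0,i=9
  #.##.|#  b22=1 t=0,i=3
  #.#.#|#  b21=1 t=0,i=1
  #.#..|#  b20=1 t=0,i=19
  #..##|.  b19=0 t=1,i=8
  #..#.|#  b18=1 t=0,i=6
  #...#|.  b17=0 t=0,i=21
  #....|.  b16=0 t=1,i=21
  .####|.  b15=0 t=3,i=2
  .###.|#  b14=1 t=0,i=10
  .##.#|#  b13=1 t=0,i=14
  .##..|.  b12=0 t=0,i=4
  .#.##|.  b11=0 t=0,i=2
  .#.#.|#  b10=1 t=0,i=0
  .#..#|#  b9=1 t=2,i=12
  .#...|.  b8=0 t=0,i=20
  ..###|.  b7=0 t=3,i=11
  ..##.|.  b6=0 t=1,i=0
  ..#.#|.  b5=0 t=0,i=7
  ..#..|#  b4=1 t=2,i=11
  ...##|#  b3=1 t=1,i=23
  ...#.|.  b2=0 t=0,i=22
  ....#|#  b1=1 t=1,i=22
  .....|#  b0=1 t=6,i=8
  bits 01000011111101000110011000011011 = 1140090395

1140090395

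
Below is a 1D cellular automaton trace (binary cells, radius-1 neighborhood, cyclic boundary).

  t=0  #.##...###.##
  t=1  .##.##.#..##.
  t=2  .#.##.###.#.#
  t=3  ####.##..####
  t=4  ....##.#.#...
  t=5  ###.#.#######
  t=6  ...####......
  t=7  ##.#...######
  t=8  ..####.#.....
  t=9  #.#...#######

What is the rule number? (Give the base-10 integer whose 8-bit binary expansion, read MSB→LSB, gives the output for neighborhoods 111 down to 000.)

  [7] ### => .  t=0,i=8
  [6] ##. => .  t=0,i=0
  [5] #.# => #  t=0,i=1
  [4] #.. => #  t=0,i=4
  [3] .## => #  t=0,i=2
  [2] .#. => #  t=1,i=7
  [1] ..# => .  t=0,i=6
  [0] ... => #  t=0,i=5
  bits 00111101 = 61

61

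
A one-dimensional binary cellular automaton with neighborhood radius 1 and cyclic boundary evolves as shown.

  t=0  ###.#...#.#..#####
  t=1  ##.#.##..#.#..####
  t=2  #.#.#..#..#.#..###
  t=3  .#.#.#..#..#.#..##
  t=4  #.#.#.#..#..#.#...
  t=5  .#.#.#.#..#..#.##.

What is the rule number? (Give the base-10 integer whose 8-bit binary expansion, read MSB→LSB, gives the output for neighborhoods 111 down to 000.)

  [7] ### => #  t=0,i=0
  [6] ##. => .  t=0,i=2
  [5] #.# => #  t=0,i=3
  [4] #.. => #  t=0,i=5
  [3] .## => .  t=0,i=13
  [2] .#. => .  t=0,i=4
  [1] ..# => .  t=0,i=7
  [0] ... => #  t=0,i=6
  bits 10110001 = 177

177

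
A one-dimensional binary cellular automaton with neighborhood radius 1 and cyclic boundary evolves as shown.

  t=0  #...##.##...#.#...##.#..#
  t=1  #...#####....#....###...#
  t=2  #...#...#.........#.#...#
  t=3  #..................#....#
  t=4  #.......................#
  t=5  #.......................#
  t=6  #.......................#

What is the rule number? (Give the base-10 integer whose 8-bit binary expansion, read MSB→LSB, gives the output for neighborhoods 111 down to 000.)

104

  ### -> .   bit 7 = 0  t=1,i=5
  ##. -> #   bit 6 = 1  t=0,i=0
  #.# -> #   bit 5 = 1  t=0,i=6
  #.. -> .   bit 4 = 0  t=0,i=1
  .## -> #   bit 3 = 1  t=0,i=4
  .#. -> .   bit 2 = 0  t=0,i=12
  ..# -> .   bit 1 = 0  t=0,i=3
  ... -> .   bit 0 = 0  t=0,i=2
  bits 01101000 = 104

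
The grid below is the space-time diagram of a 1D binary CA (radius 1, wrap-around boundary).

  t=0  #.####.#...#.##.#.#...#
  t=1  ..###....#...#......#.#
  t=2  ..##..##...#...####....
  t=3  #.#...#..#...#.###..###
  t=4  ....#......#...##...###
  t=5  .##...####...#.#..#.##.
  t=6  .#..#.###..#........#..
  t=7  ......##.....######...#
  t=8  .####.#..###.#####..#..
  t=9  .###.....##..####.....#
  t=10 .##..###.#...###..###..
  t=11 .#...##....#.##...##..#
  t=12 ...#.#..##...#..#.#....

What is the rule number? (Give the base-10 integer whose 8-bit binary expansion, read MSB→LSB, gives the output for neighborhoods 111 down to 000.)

137

  ### -> #   bit 7 = 1  t=0,i=3
  ##. -> .   bit 6 = 0  t=0,i=0
  #.# -> .   bit 5 = 0  t=0,i=1
  #.. -> .   bit 4 = 0  t=0,i=8
  .## -> #   bit 3 = 1  t=0,i=2
  .#. -> .   bit 2 = 0  t=0,i=7
  ..# -> .   bit 1 = 0  t=0,i=10
  ... -> #   bit 0 = 1  t=0,i=9
  bits 10001001 = 137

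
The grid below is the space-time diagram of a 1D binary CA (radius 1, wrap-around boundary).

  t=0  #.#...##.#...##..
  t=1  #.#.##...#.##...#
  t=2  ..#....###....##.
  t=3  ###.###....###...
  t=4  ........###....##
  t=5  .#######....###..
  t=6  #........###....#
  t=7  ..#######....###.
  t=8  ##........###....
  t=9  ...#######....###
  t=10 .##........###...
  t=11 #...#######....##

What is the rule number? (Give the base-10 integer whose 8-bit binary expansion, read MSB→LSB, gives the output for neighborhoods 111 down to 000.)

  ### -> .   bit 7 = 0  t=2,i=8
  ##. -> .   bit 6 = 0  t=0,i=7
  #.# -> .   bit 5 = 0  t=0,i=1
  #.. -> .   bit 4 = 0  t=0,i=3
  .## -> .   bit 3 = 0  t=0,i=6
  .#. -> #   bit 2 = 1  t=0,i=0
  ..# -> #   bit 1 = 1  t=0,i=5
  ... -> #   bit 0 = 1  t=0,i=4
  bits 00000111 = 7

7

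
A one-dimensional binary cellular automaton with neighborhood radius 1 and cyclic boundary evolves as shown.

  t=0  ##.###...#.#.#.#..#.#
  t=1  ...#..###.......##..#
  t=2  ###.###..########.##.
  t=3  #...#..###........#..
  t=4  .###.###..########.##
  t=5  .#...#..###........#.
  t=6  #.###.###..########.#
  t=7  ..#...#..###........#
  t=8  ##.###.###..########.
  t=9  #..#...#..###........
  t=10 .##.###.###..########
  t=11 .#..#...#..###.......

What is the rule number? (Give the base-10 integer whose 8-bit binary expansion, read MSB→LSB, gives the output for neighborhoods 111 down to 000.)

  nb ###: next=.  (t=0,i=0, bit7=0)
  nb ##.: next=.  (t=0,i=1, bit6=0)
  nb #.#: next=.  (t=0,i=2, bit5=0)
  nb #..: next=#  (t=0,i=6, bit4=1)
  nb .##: next=#  (t=0,i=3, bit3=1)
  nb .#.: next=.  (t=0,i=9, bit2=0)
  nb ..#: next=#  (t=0,i=8, bit1=1)
  nb ...: next=#  (t=0,i=7, bit0=1)
  bits 00011011 = 27

27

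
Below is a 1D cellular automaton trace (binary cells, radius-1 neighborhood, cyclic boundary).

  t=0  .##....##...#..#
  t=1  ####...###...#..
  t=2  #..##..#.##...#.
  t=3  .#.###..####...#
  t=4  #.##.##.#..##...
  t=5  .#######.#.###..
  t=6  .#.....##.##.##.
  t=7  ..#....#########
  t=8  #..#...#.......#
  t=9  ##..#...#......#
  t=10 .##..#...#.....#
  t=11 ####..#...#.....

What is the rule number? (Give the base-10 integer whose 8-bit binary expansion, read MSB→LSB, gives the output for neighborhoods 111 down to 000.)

120

  ### -> .   bit 7 = 0  t=1,i=1
  ##. -> #   bit 6 = 1  t=0,i=2
  #.# -> #   bit 5 = 1  t=0,i=0
  #.. -> #   bit 4 = 1  t=0,i=3
  .## -> #   bit 3 = 1  t=0,i=1
  .#. -> .   bit 2 = 0  t=0,i=12
  ..# -> .   bit 1 = 0  t=0,i=6
  ... -> .   bit 0 = 0  t=0,i=4
  bits 01111000 = 120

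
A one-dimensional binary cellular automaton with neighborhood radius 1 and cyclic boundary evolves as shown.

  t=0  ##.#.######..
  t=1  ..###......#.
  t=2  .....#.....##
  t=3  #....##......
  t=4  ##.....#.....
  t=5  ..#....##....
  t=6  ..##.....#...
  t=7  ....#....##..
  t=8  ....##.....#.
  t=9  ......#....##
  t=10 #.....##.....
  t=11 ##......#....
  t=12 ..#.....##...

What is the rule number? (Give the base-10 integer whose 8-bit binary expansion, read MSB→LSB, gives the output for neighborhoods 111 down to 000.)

  nb ###: next=.  (t=0,i=6, bit7=0)
  nb ##.: next=.  (t=0,i=1, bit6=0)
  nb #.#: next=#  (t=0,i=2, bit5=1)
  nb #..: next=#  (t=0,i=11, bit4=1)
  nb .##: next=.  (t=0,i=0, bit3=0)
  nb .#.: next=#  (t=0,i=3, bit2=1)
  nb ..#: next=.  (t=0,i=12, bit1=0)
  nb ...: next=.  (t=1,i=0, bit0=0)
  bits 00110100 = 52

52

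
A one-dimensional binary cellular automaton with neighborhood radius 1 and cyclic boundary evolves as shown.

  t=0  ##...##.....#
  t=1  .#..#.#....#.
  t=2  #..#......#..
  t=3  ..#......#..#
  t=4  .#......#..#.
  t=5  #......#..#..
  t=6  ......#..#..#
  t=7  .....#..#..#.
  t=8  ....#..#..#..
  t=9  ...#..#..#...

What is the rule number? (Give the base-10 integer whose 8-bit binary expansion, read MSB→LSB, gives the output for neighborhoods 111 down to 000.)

  nb ###: next=.  (t=0,i=0, bit7=0)
  nb ##.: next=#  (t=0,i=1, bit6=1)
  nb #.#: next=.  (t=1,i=5, bit5=0)
  nb #..: next=.  (t=0,i=2, bit4=0)
  nb .##: next=.  (t=0,i=5, bit3=0)
  nb .#.: next=.  (t=1,i=1, bit2=0)
  nb ..#: next=#  (t=0,i=4, bit1=1)
  nb ...: next=.  (t=0,i=3, bit0=0)
  bits 01000010 = 66

66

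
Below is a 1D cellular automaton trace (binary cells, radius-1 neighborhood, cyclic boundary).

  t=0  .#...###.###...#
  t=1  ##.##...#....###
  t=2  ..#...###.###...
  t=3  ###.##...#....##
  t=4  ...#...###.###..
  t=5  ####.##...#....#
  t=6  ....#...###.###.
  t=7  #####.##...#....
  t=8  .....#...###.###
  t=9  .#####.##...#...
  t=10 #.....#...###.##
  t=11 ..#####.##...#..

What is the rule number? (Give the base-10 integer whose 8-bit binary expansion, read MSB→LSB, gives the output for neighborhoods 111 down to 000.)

  ###|.  b7=0 t=0,i=6
  ##.|.  b6=0 t=0,i=7
  #.#|#  b5=1 t=0,i=0
  #..|.  b4=0 t=0,i=2
  .##|.  b3=0 t=0,i=5
  .#.|#  b2=1 t=0,i=1
  ..#|#  b1=1 t=0,i=4
  ...|#  b0=1 t=0,i=3
  bits 00100111 = 39

39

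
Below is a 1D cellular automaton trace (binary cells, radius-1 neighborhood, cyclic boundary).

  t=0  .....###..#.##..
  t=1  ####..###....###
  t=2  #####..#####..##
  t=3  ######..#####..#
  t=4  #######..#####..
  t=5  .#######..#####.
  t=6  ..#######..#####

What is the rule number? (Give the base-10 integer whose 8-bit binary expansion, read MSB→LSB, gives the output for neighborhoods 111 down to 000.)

  nb ###: next=#  (t=0,i=6, bit7=1)
  nb ##.: next=#  (t=0,i=7, bit6=1)
  nb #.#: next=.  (t=0,i=11, bit5=0)
  nb #..: next=#  (t=0,i=8, bit4=1)
  nb .##: next=.  (t=0,i=5, bit3=0)
  nb .#.: next=.  (t=0,i=10, bit2=0)
  nb ..#: next=.  (t=0,i=4, bit1=0)
  nb ...: next=#  (t=0,i=0, bit0=1)
  bits 11010001 = 209

209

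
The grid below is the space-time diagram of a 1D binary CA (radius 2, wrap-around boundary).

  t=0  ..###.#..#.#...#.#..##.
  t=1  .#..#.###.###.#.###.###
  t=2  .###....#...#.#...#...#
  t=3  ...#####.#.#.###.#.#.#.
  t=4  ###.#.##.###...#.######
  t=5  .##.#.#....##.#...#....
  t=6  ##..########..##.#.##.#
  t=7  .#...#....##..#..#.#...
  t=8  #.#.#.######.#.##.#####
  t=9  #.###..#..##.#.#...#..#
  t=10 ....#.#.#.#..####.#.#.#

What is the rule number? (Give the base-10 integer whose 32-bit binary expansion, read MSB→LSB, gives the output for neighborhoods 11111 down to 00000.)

  nb #####: next=.  (t=3,i=5, bit31=0)
  nb ####.: next=#  (t=3,i=6, bit30=1)
  nb ###.#: next=#  (t=0,i=4, bit29=1)
  nb ###..: next=#  (t=2,i=3, bit28=1)
  nb ##.##: next=.  (t=1,i=9, bit27=0)
  nb ##.#.: next=.  (t=0,i=5, bit26=0)
  nb ##..#: next=.  (t=6,i=2, bit25=0)
  nb ##...: next=#  (t=0,i=22, bit24=1)
  nb #.###: next=.  (t=1,i=6, bit23=0)
  nb #.##.: next=#  (t=4,i=6, bit22=1)
  nb #.#.#: next=#  (t=1,i=14, bit21=1)
  nb #.#..: next=#  (t=0,i=6, bit20=1)
  nb #..##: next=.  (t=0,i=19, bit19=0)
  nb #..#.: next=#  (t=0,i=8, bit18=1)
  nb #...#: next=.  (t=0,i=0, bit17=0)
  nb #....: next=#  (t=2,i=5, bit16=1)
  nb .####: next=#  (t=3,i=4, bit15=1)
  nb .###.: next=.  (t=0,i=3, bit14=0)
  nb .##.#: next=.  (t=4,i=7, bit13=0)
  nb .##..: next=#  (t=0,i=21, bit12=1)
  nb .#.##: next=.  (t=1,i=5, bit11=0)
  nb .#.#.: next=#  (t=0,i=10, bit10=1)
  nb .#..#: next=#  (t=0,i=7, bit9=1)
  nb .#...: next=#  (t=0,i=12, bit8=1)
  nb ..###: next=.  (t=0,i=2, bit7=0)
  nb ..##.: next=#  (t=0,i=20, bit6=1)
  nb ..#.#: next=.  (t=0,i=9, bit5=0)
  nb ..#..: next=.  (t=2,i=8, bit4=0)
  nb ...##: next=#  (t=0,i=1, bit3=1)
  nb ...#.: next=#  (t=0,i=14, bit2=1)
  nb ....#: next=#  (t=2,i=6, bit1=1)
  nb .....: next=.  (t=5,i=21, bit0=0)
  bits 01110001011101011001011101001110 = 1903531854

1903531854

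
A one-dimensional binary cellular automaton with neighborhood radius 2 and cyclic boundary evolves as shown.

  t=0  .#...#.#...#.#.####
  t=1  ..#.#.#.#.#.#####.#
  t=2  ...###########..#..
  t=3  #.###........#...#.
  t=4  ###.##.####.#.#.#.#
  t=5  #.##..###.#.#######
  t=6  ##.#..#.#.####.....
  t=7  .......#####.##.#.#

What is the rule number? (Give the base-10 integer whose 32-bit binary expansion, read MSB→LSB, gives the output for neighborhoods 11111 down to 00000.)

966827405

  [31] ##### => .  t=1,i=14
  [30] ####. => .  t=0,i=17
  [29] ###.# => #  t=0,i=18
  [28] ###.. => #  t=2,i=13
  [27] ##.## => #  t=4,i=3
  [26] ##.#. => .  t=0,i=0
  [25] ##..# => .  t=2,i=14
  [24] ##... => #  t=3,i=5
  [23] #.### => #  t=0,i=15
  [22] #.##. => .  t=4,i=4
  [21] #.#.# => #  t=0,i=13
  [20] #.#.. => .  t=0,i=1
  [19] #..## => .  t=5,i=5
  [18] #..#. => .  t=1,i=1
  [17] #...# => .  t=0,i=3
  [16] #.... => .  t=2,i=18
  [15] .#### => #  t=0,i=16
  [14] .###. => .  t=3,i=3
  [13] .##.# => .  t=4,i=5
  [12] .##.. => #  t=5,i=3
  [11] .#.## => #  t=0,i=14
  [10] .#.#. => #  t=0,i=6
  [9] .#..# => .  t=1,i=0
  [8] .#... => #  t=0,i=2
  [7] ..### => #  t=2,i=3
  [6] ..##. => .  t=6,i=0
  [5] ..#.# => .  t=0,i=5
  [4] ..#.. => .  t=2,i=16
  [3] ...## => #  t=2,i=2
  [2] ...#. => #  t=0,i=4
  [1] ....# => .  t=2,i=1
  [0] ..... => #  t=2,i=0
  bits 00111001101000001001110110001101 = 966827405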